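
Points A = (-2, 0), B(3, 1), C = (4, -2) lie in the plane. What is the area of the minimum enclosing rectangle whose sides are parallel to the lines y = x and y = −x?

In coordinates u = x + y, v = x − y the rectangle is axis-aligned; the map (x,y)→(u,v) scales areas by 2.
u-values: -2, 4, 2; range = 4 − (-2) = 6.
v-values: -2, 2, 6; range = 6 − (-2) = 8.
Area = (6 × 8) / 2 = 24.

24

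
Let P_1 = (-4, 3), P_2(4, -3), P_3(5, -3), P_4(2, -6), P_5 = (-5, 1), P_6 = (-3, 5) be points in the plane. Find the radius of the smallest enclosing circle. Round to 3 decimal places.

6.042

By Welzl's lemma the MEC is supported by two points (diametrically opposite) or three points (on a circumcircle).
The farthest pair is P_4–P_6 with squared distance 146. The circle on this segment as diameter has centre (-0.5, -0.5) and r² = 146/4 = 36.5.
Check P_1: distance² to centre = 24.5 ≤ 36.5, so it lies inside.
All remaining points lie in this disk, and no smaller disk contains both endpoints, so this is the minimum enclosing circle.
r = √(36.5) ≈ 6.042.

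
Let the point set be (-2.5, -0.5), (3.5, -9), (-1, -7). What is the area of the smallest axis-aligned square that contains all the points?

The bounding box has width 6 and height 8.5.
An axis-aligned square enclosing the set must have side ≥ max(width, height).
So the minimum side is max(6, 8.5) = 8.5.
Area = 8.5² = 72.25.

72.25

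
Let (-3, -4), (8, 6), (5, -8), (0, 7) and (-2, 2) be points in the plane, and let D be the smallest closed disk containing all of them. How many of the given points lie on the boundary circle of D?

3

The minimum enclosing circle is determined by three boundary points: (8, 6), (5, -8), (0, 7).
Their circumcentre is (145/46, -13/46) with r² = 66625/1058.
The farthest remaining point (-3, -4) is at distance² 54665/1058 ≤ 66625/1058.
The points at distance exactly r from the centre are (8, 6), (5, -8), (0, 7) — 3 points.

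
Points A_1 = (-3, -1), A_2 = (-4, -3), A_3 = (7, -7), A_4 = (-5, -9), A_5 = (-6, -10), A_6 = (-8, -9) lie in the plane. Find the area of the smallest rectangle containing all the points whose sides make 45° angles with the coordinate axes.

136

In coordinates u = x + y, v = x − y the rectangle is axis-aligned; the map (x,y)→(u,v) scales areas by 2.
u-values: -4, -7, 0, -14, -16, -17; range = 0 − (-17) = 17.
v-values: -2, -1, 14, 4, 4, 1; range = 14 − (-2) = 16.
Area = (17 × 16) / 2 = 136.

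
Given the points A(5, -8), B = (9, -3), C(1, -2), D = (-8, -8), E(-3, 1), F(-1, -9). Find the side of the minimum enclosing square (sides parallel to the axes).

The bounding box has width 17 and height 10.
An axis-aligned square enclosing the set must have side ≥ max(width, height).
So the minimum side is max(17, 10) = 17.

17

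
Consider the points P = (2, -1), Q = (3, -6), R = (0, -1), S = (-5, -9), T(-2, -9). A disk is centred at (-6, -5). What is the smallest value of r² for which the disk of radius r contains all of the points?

The required radius is the distance from (-6, -5) to the farthest point.
Squared distances: 80, 82, 52, 17, 32.
Maximum is 82, attained at Q.

82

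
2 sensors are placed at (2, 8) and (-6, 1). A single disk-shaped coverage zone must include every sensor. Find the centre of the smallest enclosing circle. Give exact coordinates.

The smallest circle enclosing two points has them as diameter endpoints.
Centre = midpoint = (-2, 4.5); r² = |(2, 8)−(-6, 1)|²/4 = 113/4 = 28.25.
Centre = (-2, 4.5).

(-2, 4.5)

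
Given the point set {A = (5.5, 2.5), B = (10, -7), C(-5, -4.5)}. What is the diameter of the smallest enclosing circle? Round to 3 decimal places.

Side lengths²: AB² = 110.5, AC² = 159.25, BC² = 231.25.
Since BC² = 231.25 < 159.25 + 110.5 = 269.75, the triangle is acute, so the smallest enclosing circle is the circumcircle.
Circumcentre = (161/60, -4.65), r² = 106301/1800.
Diameter = 2r = 2√(106301/1800) ≈ 15.370.

15.370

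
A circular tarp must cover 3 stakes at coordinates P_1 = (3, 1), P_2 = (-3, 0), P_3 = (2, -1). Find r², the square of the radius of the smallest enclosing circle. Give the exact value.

9.25

Side lengths²: P_1P_2² = 37, P_1P_3² = 5, P_2P_3² = 26.
Since P_1P_2² = 37 ≥ 26 + 5 = 31, the angle opposite P_1P_2 is not acute, so the smallest enclosing circle has P_1P_2 as diameter.
Centre = midpoint of P_1P_2 = (0, 0.5), r² = 37/4 = 9.25.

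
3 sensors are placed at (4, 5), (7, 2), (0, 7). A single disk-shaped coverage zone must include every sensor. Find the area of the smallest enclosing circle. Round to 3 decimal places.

58.119

Call the three points A, B, C in the order given.
Side lengths²: AB² = 18, AC² = 20, BC² = 74.
Since BC² = 74 ≥ 20 + 18 = 38, the angle opposite BC is not acute, so the smallest enclosing circle has BC as diameter.
Centre = midpoint of BC = (3.5, 4.5), r² = 74/4 = 18.5.
Area = π·r² = π·18.5 ≈ 58.119.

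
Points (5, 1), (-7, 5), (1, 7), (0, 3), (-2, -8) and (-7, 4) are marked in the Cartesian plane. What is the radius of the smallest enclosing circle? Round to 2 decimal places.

7.71

The minimum enclosing circle is determined by three boundary points: (-7, 5), (1, 7), (-2, -8).
Their circumcentre is (-27/19, -6/19) with r² = 21437/361.
The farthest remaining point (-7, 4) is at distance² 17960/361 ≤ 21437/361.
r = √(21437/361) ≈ 7.71.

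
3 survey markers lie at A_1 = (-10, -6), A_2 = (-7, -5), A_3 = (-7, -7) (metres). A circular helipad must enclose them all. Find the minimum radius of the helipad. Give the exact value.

Side lengths²: A_1A_2² = 10, A_1A_3² = 10, A_2A_3² = 4.
Since A_1A_3² = 10 < 10 + 4 = 14, the triangle is acute, so the smallest enclosing circle is the circumcircle.
Circumcentre = (-25/3, -6), r² = 25/9.
r = √(25/9) = 5/3.

5/3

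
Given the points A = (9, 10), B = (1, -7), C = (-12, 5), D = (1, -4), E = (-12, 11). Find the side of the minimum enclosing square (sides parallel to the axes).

The bounding box has width 21 and height 18.
An axis-aligned square enclosing the set must have side ≥ max(width, height).
So the minimum side is max(21, 18) = 21.

21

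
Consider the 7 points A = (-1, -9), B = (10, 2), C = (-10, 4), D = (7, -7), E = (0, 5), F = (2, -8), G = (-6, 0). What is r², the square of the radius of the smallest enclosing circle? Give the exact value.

103525/961

The minimum enclosing circle of a finite set is fixed by two of the points (as a diameter) or three (as a circumcircle).
The minimum enclosing circle is determined by three boundary points: B, C, D.
Their circumcentre is (-8/31, 13/31) with r² = 103525/961.
The farthest remaining point A is at distance² 85793/961 ≤ 103525/961.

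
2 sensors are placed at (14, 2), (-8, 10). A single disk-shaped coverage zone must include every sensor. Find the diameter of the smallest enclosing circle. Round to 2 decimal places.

23.41

The smallest circle enclosing two points has them as diameter endpoints.
Centre = midpoint = (3, 6); r² = |(14, 2)−(-8, 10)|²/4 = 548/4 = 137.
Diameter = 2r = 2√137 ≈ 23.41.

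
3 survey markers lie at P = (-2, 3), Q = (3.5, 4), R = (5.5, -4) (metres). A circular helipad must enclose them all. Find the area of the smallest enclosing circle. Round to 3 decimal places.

82.663

Side lengths²: PQ² = 31.25, PR² = 105.25, QR² = 68.
Since PR² = 105.25 ≥ 68 + 31.25 = 99.25, the angle opposite PR is not acute, so the smallest enclosing circle has PR as diameter.
Centre = midpoint of PR = (1.75, -0.5), r² = 105.25/4 = 26.3125.
Area = π·r² = π·26.3125 ≈ 82.663.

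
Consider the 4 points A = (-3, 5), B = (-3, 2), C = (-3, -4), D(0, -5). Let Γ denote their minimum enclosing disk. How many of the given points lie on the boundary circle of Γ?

The minimum enclosing circle of a finite set is fixed by two of the points (as a diameter) or three (as a circumcircle).
The farthest pair is A–D with squared distance 109. The circle on this segment as diameter has centre (-1.5, 0) and r² = 109/4 = 27.25.
Check B: distance² to centre = 6.25 ≤ 27.25, so it lies inside.
All remaining points lie in this disk, and no smaller disk contains both endpoints, so this is the minimum enclosing circle.
The points at distance exactly r from the centre are A, D — 2 points.

2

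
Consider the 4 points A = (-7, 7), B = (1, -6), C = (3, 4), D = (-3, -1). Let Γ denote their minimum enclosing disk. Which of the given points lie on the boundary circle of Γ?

The minimum enclosing circle of a finite set is fixed by two of the points (as a diameter) or three (as a circumcircle).
The farthest pair is A–B with squared distance 233. The circle on this segment as diameter has centre (-3, 0.5) and r² = 233/4 = 58.25.
Check C: distance² to centre = 48.25 ≤ 58.25, so it lies inside.
All remaining points lie in this disk, and no smaller disk contains both endpoints, so this is the minimum enclosing circle.
The points at distance exactly r from the centre are A, B — 2 points.

A, B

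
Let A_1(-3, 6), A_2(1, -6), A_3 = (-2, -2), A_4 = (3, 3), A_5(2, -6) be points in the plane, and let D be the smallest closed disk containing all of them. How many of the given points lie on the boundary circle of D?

2

The minimum enclosing circle of a finite set is fixed by two of the points (as a diameter) or three (as a circumcircle).
The farthest pair is A_1–A_5 with squared distance 169. The circle on this segment as diameter has centre (-0.5, 0) and r² = 169/4 = 42.25.
Check A_2: distance² to centre = 38.25 ≤ 42.25, so it lies inside.
All remaining points lie in this disk, and no smaller disk contains both endpoints, so this is the minimum enclosing circle.
The points at distance exactly r from the centre are A_1, A_5 — 2 points.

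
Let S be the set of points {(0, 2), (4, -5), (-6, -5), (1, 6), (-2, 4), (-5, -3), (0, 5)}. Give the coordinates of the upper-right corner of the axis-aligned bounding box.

(4, 6)

x-range [-6, 4], y-range [-5, 6].
The upper-right corner is (4, 6).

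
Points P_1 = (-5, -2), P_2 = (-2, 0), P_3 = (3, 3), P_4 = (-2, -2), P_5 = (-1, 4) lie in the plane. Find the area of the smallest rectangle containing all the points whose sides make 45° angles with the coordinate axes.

In coordinates u = x + y, v = x − y the rectangle is axis-aligned; the map (x,y)→(u,v) scales areas by 2.
u-values: -7, -2, 6, -4, 3; range = 6 − (-7) = 13.
v-values: -3, -2, 0, 0, -5; range = 0 − (-5) = 5.
Area = (13 × 5) / 2 = 32.5.

32.5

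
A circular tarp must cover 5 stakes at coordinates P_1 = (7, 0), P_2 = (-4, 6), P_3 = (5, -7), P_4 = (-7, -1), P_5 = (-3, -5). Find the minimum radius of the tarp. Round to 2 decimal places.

7.91

A smallest enclosing disk is always determined by at most three of the input points on its boundary.
The farthest pair is P_2–P_3 with squared distance 250. The circle on this segment as diameter has centre (0.5, -0.5) and r² = 250/4 = 62.5.
Check P_1: distance² to centre = 42.5 ≤ 62.5, so it lies inside.
All remaining points lie in this disk, and no smaller disk contains both endpoints, so this is the minimum enclosing circle.
r = √(62.5) ≈ 7.91.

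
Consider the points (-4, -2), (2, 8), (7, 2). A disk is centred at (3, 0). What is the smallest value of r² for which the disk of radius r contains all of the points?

The required radius is the distance from (3, 0) to the farthest point.
Squared distances: 53, 65, 20.
Maximum is 65, attained at (2, 8).

65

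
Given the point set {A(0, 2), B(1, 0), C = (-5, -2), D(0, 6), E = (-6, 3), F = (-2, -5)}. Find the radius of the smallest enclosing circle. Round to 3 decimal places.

5.590

A smallest enclosing disk is always determined by at most three of the input points on its boundary.
The farthest pair is D–F with squared distance 125. The circle on this segment as diameter has centre (-1, 0.5) and r² = 125/4 = 31.25.
Check A: distance² to centre = 3.25 ≤ 31.25, so it lies inside.
All remaining points lie in this disk, and no smaller disk contains both endpoints, so this is the minimum enclosing circle.
r = √(31.25) ≈ 5.590.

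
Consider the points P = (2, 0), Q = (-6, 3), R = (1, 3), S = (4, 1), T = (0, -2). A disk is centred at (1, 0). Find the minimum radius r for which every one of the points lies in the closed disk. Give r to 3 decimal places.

7.616

The required radius is the distance from (1, 0) to the farthest point.
Squared distances: 1, 58, 9, 10, 5.
Maximum is 58, attained at Q.
r = √58 ≈ 7.616.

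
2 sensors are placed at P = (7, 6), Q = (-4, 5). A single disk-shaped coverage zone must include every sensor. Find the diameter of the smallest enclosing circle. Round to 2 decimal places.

The smallest circle enclosing two points has them as diameter endpoints.
Centre = midpoint = (1.5, 5.5); r² = |PQ|²/4 = 122/4 = 30.5.
Diameter = 2r = 2√(30.5) ≈ 11.05.

11.05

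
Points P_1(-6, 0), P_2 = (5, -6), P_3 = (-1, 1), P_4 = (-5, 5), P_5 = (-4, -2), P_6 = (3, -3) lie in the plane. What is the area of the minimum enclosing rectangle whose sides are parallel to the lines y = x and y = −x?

63

In coordinates u = x + y, v = x − y the rectangle is axis-aligned; the map (x,y)→(u,v) scales areas by 2.
u-values: -6, -1, 0, 0, -6, 0; range = 0 − (-6) = 6.
v-values: -6, 11, -2, -10, -2, 6; range = 11 − (-10) = 21.
Area = (6 × 21) / 2 = 63.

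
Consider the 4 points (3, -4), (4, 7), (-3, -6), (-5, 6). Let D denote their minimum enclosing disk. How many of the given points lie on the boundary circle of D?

3

The minimum enclosing circle of a finite set is fixed by two of the points (as a diameter) or three (as a circumcircle).
The minimum enclosing circle is determined by three boundary points: (4, 7), (-3, -6), (-5, 6).
Their circumcentre is (8/55, 38/55) with r² = 165353/3025.
The farthest remaining point (3, -4) is at distance² 91213/3025 ≤ 165353/3025.
The points at distance exactly r from the centre are (4, 7), (-3, -6), (-5, 6) — 3 points.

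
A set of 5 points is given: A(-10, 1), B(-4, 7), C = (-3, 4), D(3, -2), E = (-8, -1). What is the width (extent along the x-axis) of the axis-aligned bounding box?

13

max x = 3, min x = -10, so width = 13.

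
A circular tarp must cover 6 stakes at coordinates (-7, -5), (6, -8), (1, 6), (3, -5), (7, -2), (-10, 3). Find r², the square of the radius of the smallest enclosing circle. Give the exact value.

94.25

The minimum enclosing circle of a finite set is fixed by two of the points (as a diameter) or three (as a circumcircle).
The farthest pair is (6, -8)–(-10, 3) with squared distance 377. The circle on this segment as diameter has centre (-2, -2.5) and r² = 377/4 = 94.25.
Check (-7, -5): distance² to centre = 31.25 ≤ 94.25, so it lies inside.
All remaining points lie in this disk, and no smaller disk contains both endpoints, so this is the minimum enclosing circle.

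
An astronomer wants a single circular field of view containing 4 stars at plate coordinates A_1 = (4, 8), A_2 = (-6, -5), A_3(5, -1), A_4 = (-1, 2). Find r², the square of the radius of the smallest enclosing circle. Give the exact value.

The farthest pair is A_1–A_2 with squared distance 269. The circle on this segment as diameter has centre (-1, 1.5) and r² = 269/4 = 67.25.
Check A_3: distance² to centre = 42.25 ≤ 67.25, so it lies inside.
All remaining points lie in this disk, and no smaller disk contains both endpoints, so this is the minimum enclosing circle.

67.25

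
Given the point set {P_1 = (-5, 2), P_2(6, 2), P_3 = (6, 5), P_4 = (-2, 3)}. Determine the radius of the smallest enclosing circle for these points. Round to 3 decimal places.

5.701

By Welzl's lemma the MEC is supported by two points (diametrically opposite) or three points (on a circumcircle).
The farthest pair is P_1–P_3 with squared distance 130. The circle on this segment as diameter has centre (0.5, 3.5) and r² = 130/4 = 32.5.
Check P_2: distance² to centre = 32.5 ≤ 32.5, so it lies inside.
All remaining points lie in this disk, and no smaller disk contains both endpoints, so this is the minimum enclosing circle.
r = √(32.5) ≈ 5.701.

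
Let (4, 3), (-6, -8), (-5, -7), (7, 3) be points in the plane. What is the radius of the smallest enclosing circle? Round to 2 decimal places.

By Welzl's lemma the MEC is supported by two points (diametrically opposite) or three points (on a circumcircle).
The farthest pair is (-6, -8)–(7, 3) with squared distance 290. The circle on this segment as diameter has centre (0.5, -2.5) and r² = 290/4 = 72.5.
Check (4, 3): distance² to centre = 42.5 ≤ 72.5, so it lies inside.
All remaining points lie in this disk, and no smaller disk contains both endpoints, so this is the minimum enclosing circle.
r = √(72.5) ≈ 8.51.

8.51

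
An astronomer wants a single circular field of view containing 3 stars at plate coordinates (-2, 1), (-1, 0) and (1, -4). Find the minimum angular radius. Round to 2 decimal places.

2.92

Call the three points A, B, C in the order given.
Side lengths²: AB² = 2, AC² = 34, BC² = 20.
Since AC² = 34 ≥ 20 + 2 = 22, the angle opposite AC is not acute, so the smallest enclosing circle has AC as diameter.
Centre = midpoint of AC = (-0.5, -1.5), r² = 34/4 = 8.5.
r = √(8.5) ≈ 2.92.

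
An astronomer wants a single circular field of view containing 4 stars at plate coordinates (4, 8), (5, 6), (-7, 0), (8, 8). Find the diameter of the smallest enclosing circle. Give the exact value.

17

The minimum enclosing circle of a finite set is fixed by two of the points (as a diameter) or three (as a circumcircle).
The farthest pair is (-7, 0)–(8, 8) with squared distance 289. The circle on this segment as diameter has centre (0.5, 4) and r² = 289/4 = 72.25.
Check (4, 8): distance² to centre = 28.25 ≤ 72.25, so it lies inside.
All remaining points lie in this disk, and no smaller disk contains both endpoints, so this is the minimum enclosing circle.
Diameter = 2r = 2√(72.25) = 17.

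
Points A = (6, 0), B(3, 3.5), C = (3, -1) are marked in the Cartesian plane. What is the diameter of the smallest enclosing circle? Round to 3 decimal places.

4.859

Side lengths²: AB² = 21.25, AC² = 10, BC² = 20.25.
Since AB² = 21.25 < 20.25 + 10 = 30.25, the triangle is acute, so the smallest enclosing circle is the circumcircle.
Circumcentre = (47/12, 1.25), r² = 425/72.
Diameter = 2r = 2√(425/72) ≈ 4.859.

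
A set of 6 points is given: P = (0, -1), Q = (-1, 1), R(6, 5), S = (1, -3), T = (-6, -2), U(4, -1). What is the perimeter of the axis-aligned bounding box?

Width = max x − min x = 6 − (-6) = 12.
Height = max y − min y = 5 − (-3) = 8.
Perimeter = 2(12 + 8) = 40.

40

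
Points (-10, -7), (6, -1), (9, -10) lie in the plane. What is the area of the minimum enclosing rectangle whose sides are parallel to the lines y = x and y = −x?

In coordinates u = x + y, v = x − y the rectangle is axis-aligned; the map (x,y)→(u,v) scales areas by 2.
u-values: -17, 5, -1; range = 5 − (-17) = 22.
v-values: -3, 7, 19; range = 19 − (-3) = 22.
Area = (22 × 22) / 2 = 242.

242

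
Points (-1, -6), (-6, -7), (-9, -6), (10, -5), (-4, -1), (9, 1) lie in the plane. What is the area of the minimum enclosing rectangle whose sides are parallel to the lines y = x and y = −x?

225

In coordinates u = x + y, v = x − y the rectangle is axis-aligned; the map (x,y)→(u,v) scales areas by 2.
u-values: -7, -13, -15, 5, -5, 10; range = 10 − (-15) = 25.
v-values: 5, 1, -3, 15, -3, 8; range = 15 − (-3) = 18.
Area = (25 × 18) / 2 = 225.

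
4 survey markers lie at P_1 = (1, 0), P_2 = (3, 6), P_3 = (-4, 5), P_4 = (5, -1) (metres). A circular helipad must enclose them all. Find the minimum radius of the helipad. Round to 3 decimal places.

A smallest enclosing disk is always determined by at most three of the input points on its boundary.
The farthest pair is P_3–P_4 with squared distance 117. The circle on this segment as diameter has centre (0.5, 2) and r² = 117/4 = 29.25.
Check P_1: distance² to centre = 4.25 ≤ 29.25, so it lies inside.
All remaining points lie in this disk, and no smaller disk contains both endpoints, so this is the minimum enclosing circle.
r = √(29.25) ≈ 5.408.

5.408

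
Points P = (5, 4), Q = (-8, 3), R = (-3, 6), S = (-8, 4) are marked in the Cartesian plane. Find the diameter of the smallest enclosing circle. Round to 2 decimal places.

The minimum enclosing circle of a finite set is fixed by two of the points (as a diameter) or three (as a circumcircle).
The farthest pair is P–Q with squared distance 170. The circle on this segment as diameter has centre (-1.5, 3.5) and r² = 170/4 = 42.5.
Check R: distance² to centre = 8.5 ≤ 42.5, so it lies inside.
All remaining points lie in this disk, and no smaller disk contains both endpoints, so this is the minimum enclosing circle.
Diameter = 2r = 2√(42.5) ≈ 13.04.

13.04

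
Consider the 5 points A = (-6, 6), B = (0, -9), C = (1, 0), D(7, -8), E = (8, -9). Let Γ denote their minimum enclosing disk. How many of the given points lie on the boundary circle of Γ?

A smallest enclosing disk is always determined by at most three of the input points on its boundary.
The farthest pair is A–E with squared distance 421. The circle on this segment as diameter has centre (1, -1.5) and r² = 421/4 = 105.25.
Check B: distance² to centre = 57.25 ≤ 105.25, so it lies inside.
All remaining points lie in this disk, and no smaller disk contains both endpoints, so this is the minimum enclosing circle.
The points at distance exactly r from the centre are A, E — 2 points.

2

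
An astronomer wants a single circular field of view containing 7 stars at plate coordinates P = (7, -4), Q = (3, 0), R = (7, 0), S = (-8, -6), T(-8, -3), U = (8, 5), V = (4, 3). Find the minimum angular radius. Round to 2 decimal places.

9.71

The minimum enclosing circle of a finite set is fixed by two of the points (as a diameter) or three (as a circumcircle).
The farthest pair is S–U with squared distance 377. The circle on this segment as diameter has centre (0, -0.5) and r² = 377/4 = 94.25.
Check P: distance² to centre = 61.25 ≤ 94.25, so it lies inside.
All remaining points lie in this disk, and no smaller disk contains both endpoints, so this is the minimum enclosing circle.
r = √(94.25) ≈ 9.71.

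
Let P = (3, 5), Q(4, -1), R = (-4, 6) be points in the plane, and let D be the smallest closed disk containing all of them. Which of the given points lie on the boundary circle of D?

Side lengths²: PQ² = 37, PR² = 50, QR² = 113.
Since QR² = 113 ≥ 50 + 37 = 87, the angle opposite QR is not acute, so the smallest enclosing circle has QR as diameter.
Centre = midpoint of QR = (0, 2.5), r² = 113/4 = 28.25.
The points at distance exactly r from the centre are Q, R — 2 points.

Q, R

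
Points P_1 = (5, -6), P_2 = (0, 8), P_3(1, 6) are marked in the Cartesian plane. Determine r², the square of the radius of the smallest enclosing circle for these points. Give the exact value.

55.25

Side lengths²: P_1P_2² = 221, P_1P_3² = 160, P_2P_3² = 5.
Since P_1P_2² = 221 ≥ 160 + 5 = 165, the angle opposite P_1P_2 is not acute, so the smallest enclosing circle has P_1P_2 as diameter.
Centre = midpoint of P_1P_2 = (2.5, 1), r² = 221/4 = 55.25.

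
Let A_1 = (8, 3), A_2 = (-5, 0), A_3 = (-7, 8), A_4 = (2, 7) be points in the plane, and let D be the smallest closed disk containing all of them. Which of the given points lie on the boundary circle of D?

A_1, A_3

By Welzl's lemma the MEC is supported by two points (diametrically opposite) or three points (on a circumcircle).
The farthest pair is A_1–A_3 with squared distance 250. The circle on this segment as diameter has centre (0.5, 5.5) and r² = 250/4 = 62.5.
Check A_2: distance² to centre = 60.5 ≤ 62.5, so it lies inside.
All remaining points lie in this disk, and no smaller disk contains both endpoints, so this is the minimum enclosing circle.
The points at distance exactly r from the centre are A_1, A_3 — 2 points.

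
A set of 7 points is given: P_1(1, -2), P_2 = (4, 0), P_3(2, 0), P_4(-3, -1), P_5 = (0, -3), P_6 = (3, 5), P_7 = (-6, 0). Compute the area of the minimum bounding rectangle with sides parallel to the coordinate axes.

80

x ranges over [-6, 4], width 10.
y ranges over [-3, 5], height 8.
Area = 10 × 8 = 80.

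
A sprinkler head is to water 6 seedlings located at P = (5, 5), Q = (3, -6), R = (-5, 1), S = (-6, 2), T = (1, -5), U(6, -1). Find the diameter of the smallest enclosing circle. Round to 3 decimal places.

The minimum enclosing circle of a finite set is fixed by two of the points (as a diameter) or three (as a circumcircle).
The minimum enclosing circle is determined by three boundary points: P, Q, S.
Their circumcentre is (19/46, 7/46) with r² = 47125/1058.
The farthest remaining point U is at distance² 34429/1058 ≤ 47125/1058.
Diameter = 2r = 2√(47125/1058) ≈ 13.348.

13.348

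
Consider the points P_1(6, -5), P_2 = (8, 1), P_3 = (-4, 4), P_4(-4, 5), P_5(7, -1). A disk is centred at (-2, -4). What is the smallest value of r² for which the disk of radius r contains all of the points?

125

The required radius is the distance from (-2, -4) to the farthest point.
Squared distances: 65, 125, 68, 85, 90.
Maximum is 125, attained at P_2.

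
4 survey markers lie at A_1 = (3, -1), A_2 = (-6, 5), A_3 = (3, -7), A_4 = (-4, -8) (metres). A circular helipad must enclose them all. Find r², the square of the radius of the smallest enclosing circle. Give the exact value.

56.25

The farthest pair is A_2–A_3 with squared distance 225. The circle on this segment as diameter has centre (-1.5, -1) and r² = 225/4 = 56.25.
Check A_1: distance² to centre = 20.25 ≤ 56.25, so it lies inside.
All remaining points lie in this disk, and no smaller disk contains both endpoints, so this is the minimum enclosing circle.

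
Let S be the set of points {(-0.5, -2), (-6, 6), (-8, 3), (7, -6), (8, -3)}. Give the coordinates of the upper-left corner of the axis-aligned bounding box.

x-range [-8, 8], y-range [-6, 6].
The upper-left corner is (-8, 6).

(-8, 6)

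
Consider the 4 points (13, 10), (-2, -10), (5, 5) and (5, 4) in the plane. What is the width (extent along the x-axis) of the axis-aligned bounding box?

15

max x = 13, min x = -2, so width = 15.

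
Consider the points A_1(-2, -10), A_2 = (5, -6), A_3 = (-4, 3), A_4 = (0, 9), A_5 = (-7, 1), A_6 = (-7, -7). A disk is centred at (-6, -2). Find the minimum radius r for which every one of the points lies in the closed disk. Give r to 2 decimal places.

The required radius is the distance from (-6, -2) to the farthest point.
Squared distances: 80, 137, 29, 157, 10, 26.
Maximum is 157, attained at A_4.
r = √157 ≈ 12.53.

12.53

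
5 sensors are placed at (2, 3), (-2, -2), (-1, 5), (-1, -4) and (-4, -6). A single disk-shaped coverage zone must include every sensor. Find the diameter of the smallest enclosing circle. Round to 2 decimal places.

11.40

The minimum enclosing circle of a finite set is fixed by two of the points (as a diameter) or three (as a circumcircle).
The farthest pair is (-1, 5)–(-4, -6) with squared distance 130. The circle on this segment as diameter has centre (-2.5, -0.5) and r² = 130/4 = 32.5.
Check (2, 3): distance² to centre = 32.5 ≤ 32.5, so it lies inside.
All remaining points lie in this disk, and no smaller disk contains both endpoints, so this is the minimum enclosing circle.
Diameter = 2r = 2√(32.5) ≈ 11.40.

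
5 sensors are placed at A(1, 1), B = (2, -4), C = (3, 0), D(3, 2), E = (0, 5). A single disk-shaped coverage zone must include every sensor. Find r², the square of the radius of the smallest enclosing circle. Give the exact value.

By Welzl's lemma the MEC is supported by two points (diametrically opposite) or three points (on a circumcircle).
The farthest pair is B–E with squared distance 85. The circle on this segment as diameter has centre (1, 0.5) and r² = 85/4 = 21.25.
Check A: distance² to centre = 0.25 ≤ 21.25, so it lies inside.
All remaining points lie in this disk, and no smaller disk contains both endpoints, so this is the minimum enclosing circle.

21.25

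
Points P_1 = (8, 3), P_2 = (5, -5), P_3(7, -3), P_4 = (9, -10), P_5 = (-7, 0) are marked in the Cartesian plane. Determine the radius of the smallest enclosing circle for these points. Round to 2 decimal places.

By Welzl's lemma the MEC is supported by two points (diametrically opposite) or three points (on a circumcircle).
The minimum enclosing circle is determined by three boundary points: P_1, P_4, P_5.
Their circumcentre is (53/33, -133/33) with r² = 98345/1089.
The farthest remaining point P_3 is at distance² 32840/1089 ≤ 98345/1089.
r = √(98345/1089) ≈ 9.50.

9.50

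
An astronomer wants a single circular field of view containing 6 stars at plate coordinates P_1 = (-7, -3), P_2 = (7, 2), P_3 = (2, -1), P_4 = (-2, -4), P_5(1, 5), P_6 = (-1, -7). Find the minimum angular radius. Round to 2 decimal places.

By Welzl's lemma the MEC is supported by two points (diametrically opposite) or three points (on a circumcircle).
The farthest pair is P_1–P_2 with squared distance 221. The circle on this segment as diameter has centre (0, -0.5) and r² = 221/4 = 55.25.
Check P_3: distance² to centre = 4.25 ≤ 55.25, so it lies inside.
All remaining points lie in this disk, and no smaller disk contains both endpoints, so this is the minimum enclosing circle.
r = √(55.25) ≈ 7.43.

7.43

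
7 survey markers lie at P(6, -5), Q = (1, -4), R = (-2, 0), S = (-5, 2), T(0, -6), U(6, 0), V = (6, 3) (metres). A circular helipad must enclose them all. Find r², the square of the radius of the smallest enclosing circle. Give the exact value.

5185/121

The minimum enclosing circle is determined by three boundary points: P, S, V.
Their circumcentre is (9/11, -1) with r² = 5185/121.
The farthest remaining point U is at distance² 3370/121 ≤ 5185/121.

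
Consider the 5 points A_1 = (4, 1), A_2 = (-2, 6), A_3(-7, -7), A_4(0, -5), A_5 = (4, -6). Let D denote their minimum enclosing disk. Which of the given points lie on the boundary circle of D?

A smallest enclosing disk is always determined by at most three of the input points on its boundary.
The minimum enclosing circle is determined by three boundary points: A_2, A_3, A_5.
Their circumcentre is (-45/23, -34/23) with r² = 29585/529.
The farthest remaining point A_1 is at distance² 22018/529 ≤ 29585/529.
The points at distance exactly r from the centre are A_2, A_3, A_5 — 3 points.

A_2, A_3, A_5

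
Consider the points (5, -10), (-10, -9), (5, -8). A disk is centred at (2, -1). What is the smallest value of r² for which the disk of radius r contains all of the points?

208

The required radius is the distance from (2, -1) to the farthest point.
Squared distances: 90, 208, 58.
Maximum is 208, attained at (-10, -9).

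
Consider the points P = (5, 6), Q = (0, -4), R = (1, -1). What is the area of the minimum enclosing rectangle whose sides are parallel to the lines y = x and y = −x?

37.5

In coordinates u = x + y, v = x − y the rectangle is axis-aligned; the map (x,y)→(u,v) scales areas by 2.
u-values: 11, -4, 0; range = 11 − (-4) = 15.
v-values: -1, 4, 2; range = 4 − (-1) = 5.
Area = (15 × 5) / 2 = 37.5.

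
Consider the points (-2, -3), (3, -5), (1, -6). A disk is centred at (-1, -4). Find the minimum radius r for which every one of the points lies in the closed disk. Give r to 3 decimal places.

4.123

The required radius is the distance from (-1, -4) to the farthest point.
Squared distances: 2, 17, 8.
Maximum is 17, attained at (3, -5).
r = √17 ≈ 4.123.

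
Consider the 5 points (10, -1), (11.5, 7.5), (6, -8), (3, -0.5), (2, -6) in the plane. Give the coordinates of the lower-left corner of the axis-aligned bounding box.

x-range [2, 11.5], y-range [-8, 7.5].
The lower-left corner is (2, -8).

(2, -8)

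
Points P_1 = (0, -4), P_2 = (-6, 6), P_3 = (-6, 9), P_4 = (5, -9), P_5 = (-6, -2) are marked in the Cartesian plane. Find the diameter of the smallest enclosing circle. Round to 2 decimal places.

A smallest enclosing disk is always determined by at most three of the input points on its boundary.
The farthest pair is P_3–P_4 with squared distance 445. The circle on this segment as diameter has centre (-0.5, 0) and r² = 445/4 = 111.25.
Check P_1: distance² to centre = 16.25 ≤ 111.25, so it lies inside.
All remaining points lie in this disk, and no smaller disk contains both endpoints, so this is the minimum enclosing circle.
Diameter = 2r = 2√(111.25) ≈ 21.10.

21.10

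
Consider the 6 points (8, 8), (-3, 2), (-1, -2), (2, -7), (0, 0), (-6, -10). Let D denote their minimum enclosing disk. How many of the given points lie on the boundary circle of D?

2

The farthest pair is (8, 8)–(-6, -10) with squared distance 520. The circle on this segment as diameter has centre (1, -1) and r² = 520/4 = 130.
Check (-3, 2): distance² to centre = 25 ≤ 130, so it lies inside.
All remaining points lie in this disk, and no smaller disk contains both endpoints, so this is the minimum enclosing circle.
The points at distance exactly r from the centre are (8, 8), (-6, -10) — 2 points.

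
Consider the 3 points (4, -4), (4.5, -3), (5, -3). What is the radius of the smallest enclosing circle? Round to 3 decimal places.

0.707

Call the three points A, B, C in the order given.
Side lengths²: AB² = 1.25, AC² = 2, BC² = 0.25.
Since AC² = 2 ≥ 1.25 + 0.25 = 1.5, the angle opposite AC is not acute, so the smallest enclosing circle has AC as diameter.
Centre = midpoint of AC = (4.5, -3.5), r² = 2/4 = 0.5.
r = √(0.5) ≈ 0.707.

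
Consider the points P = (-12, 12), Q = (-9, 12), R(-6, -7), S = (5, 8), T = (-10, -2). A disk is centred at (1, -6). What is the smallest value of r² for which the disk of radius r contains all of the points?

493

The required radius is the distance from (1, -6) to the farthest point.
Squared distances: 493, 424, 50, 212, 137.
Maximum is 493, attained at P.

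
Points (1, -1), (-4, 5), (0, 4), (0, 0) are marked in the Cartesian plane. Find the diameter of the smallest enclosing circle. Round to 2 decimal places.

7.81

The minimum enclosing circle of a finite set is fixed by two of the points (as a diameter) or three (as a circumcircle).
The farthest pair is (1, -1)–(-4, 5) with squared distance 61. The circle on this segment as diameter has centre (-1.5, 2) and r² = 61/4 = 15.25.
Check (0, 4): distance² to centre = 6.25 ≤ 15.25, so it lies inside.
All remaining points lie in this disk, and no smaller disk contains both endpoints, so this is the minimum enclosing circle.
Diameter = 2r = 2√(15.25) ≈ 7.81.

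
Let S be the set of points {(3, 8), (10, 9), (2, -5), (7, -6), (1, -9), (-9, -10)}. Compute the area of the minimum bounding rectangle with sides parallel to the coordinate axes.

361

x ranges over [-9, 10], width 19.
y ranges over [-10, 9], height 19.
Area = 19 × 19 = 361.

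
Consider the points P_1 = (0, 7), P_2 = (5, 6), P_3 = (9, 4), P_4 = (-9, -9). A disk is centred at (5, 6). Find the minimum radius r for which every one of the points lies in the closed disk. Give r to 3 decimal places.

The required radius is the distance from (5, 6) to the farthest point.
Squared distances: 26, 0, 20, 421.
Maximum is 421, attained at P_4.
r = √421 ≈ 20.518.

20.518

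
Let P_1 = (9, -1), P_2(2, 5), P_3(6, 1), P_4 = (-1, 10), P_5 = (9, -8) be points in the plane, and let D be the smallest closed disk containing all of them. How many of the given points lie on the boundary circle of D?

2

A smallest enclosing disk is always determined by at most three of the input points on its boundary.
The farthest pair is P_4–P_5 with squared distance 424. The circle on this segment as diameter has centre (4, 1) and r² = 424/4 = 106.
Check P_1: distance² to centre = 29 ≤ 106, so it lies inside.
All remaining points lie in this disk, and no smaller disk contains both endpoints, so this is the minimum enclosing circle.
The points at distance exactly r from the centre are P_4, P_5 — 2 points.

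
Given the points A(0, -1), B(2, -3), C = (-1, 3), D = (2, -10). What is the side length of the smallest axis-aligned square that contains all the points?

13

The bounding box has width 3 and height 13.
An axis-aligned square enclosing the set must have side ≥ max(width, height).
So the minimum side is max(3, 13) = 13.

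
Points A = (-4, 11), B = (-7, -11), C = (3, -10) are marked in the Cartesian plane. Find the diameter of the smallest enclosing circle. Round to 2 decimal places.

22.76

Side lengths²: AB² = 493, AC² = 490, BC² = 101.
Since AB² = 493 < 490 + 101 = 591, the triangle is acute, so the smallest enclosing circle is the circumcircle.
Circumcentre = (-187/62, -21/62), r² = 248965/1922.
Diameter = 2r = 2√(248965/1922) ≈ 22.76.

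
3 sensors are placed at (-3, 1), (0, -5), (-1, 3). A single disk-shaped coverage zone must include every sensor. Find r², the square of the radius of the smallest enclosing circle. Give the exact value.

16.25

Call the three points A, B, C in the order given.
Side lengths²: AB² = 45, AC² = 8, BC² = 65.
Since BC² = 65 ≥ 45 + 8 = 53, the angle opposite BC is not acute, so the smallest enclosing circle has BC as diameter.
Centre = midpoint of BC = (-0.5, -1), r² = 65/4 = 16.25.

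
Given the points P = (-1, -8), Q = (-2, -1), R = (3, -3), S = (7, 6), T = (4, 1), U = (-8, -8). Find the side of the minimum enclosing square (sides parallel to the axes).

The bounding box has width 15 and height 14.
An axis-aligned square enclosing the set must have side ≥ max(width, height).
So the minimum side is max(15, 14) = 15.

15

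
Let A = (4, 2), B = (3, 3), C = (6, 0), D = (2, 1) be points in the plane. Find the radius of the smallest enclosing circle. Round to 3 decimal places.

2.173

The minimum enclosing circle of a finite set is fixed by two of the points (as a diameter) or three (as a circumcircle).
The minimum enclosing circle is determined by three boundary points: B, C, D.
Their circumcentre is (25/6, 7/6) with r² = 85/18.
The farthest remaining point A is at distance² 13/18 ≤ 85/18.
r = √(85/18) ≈ 2.173.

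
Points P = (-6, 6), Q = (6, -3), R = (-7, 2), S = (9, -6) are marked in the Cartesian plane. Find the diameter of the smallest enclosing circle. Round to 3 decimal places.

By Welzl's lemma the MEC is supported by two points (diametrically opposite) or three points (on a circumcircle).
The farthest pair is P–S with squared distance 369. The circle on this segment as diameter has centre (1.5, 0) and r² = 369/4 = 92.25.
Check Q: distance² to centre = 29.25 ≤ 92.25, so it lies inside.
All remaining points lie in this disk, and no smaller disk contains both endpoints, so this is the minimum enclosing circle.
Diameter = 2r = 2√(92.25) ≈ 19.209.

19.209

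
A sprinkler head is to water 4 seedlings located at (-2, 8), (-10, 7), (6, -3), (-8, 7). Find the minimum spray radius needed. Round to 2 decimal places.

9.43

By Welzl's lemma the MEC is supported by two points (diametrically opposite) or three points (on a circumcircle).
The farthest pair is (-10, 7)–(6, -3) with squared distance 356. The circle on this segment as diameter has centre (-2, 2) and r² = 356/4 = 89.
Check (-2, 8): distance² to centre = 36 ≤ 89, so it lies inside.
All remaining points lie in this disk, and no smaller disk contains both endpoints, so this is the minimum enclosing circle.
r = √89 ≈ 9.43.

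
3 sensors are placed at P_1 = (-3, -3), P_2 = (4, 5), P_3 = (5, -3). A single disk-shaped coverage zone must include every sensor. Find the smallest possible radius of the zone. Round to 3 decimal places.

Side lengths²: P_1P_2² = 113, P_1P_3² = 64, P_2P_3² = 65.
Since P_1P_2² = 113 < 65 + 64 = 129, the triangle is acute, so the smallest enclosing circle is the circumcircle.
Circumcentre = (1, 0.5625), r² = 28.69140625.
r = √(28.69140625) ≈ 5.356.

5.356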